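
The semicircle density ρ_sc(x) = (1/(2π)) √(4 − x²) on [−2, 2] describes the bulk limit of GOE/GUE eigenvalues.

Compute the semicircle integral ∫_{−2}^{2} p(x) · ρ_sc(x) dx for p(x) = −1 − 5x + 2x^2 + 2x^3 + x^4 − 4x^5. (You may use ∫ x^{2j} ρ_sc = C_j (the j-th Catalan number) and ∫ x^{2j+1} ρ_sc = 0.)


Write p(x) = Σ a_i x^i, split into monomials and integrate each against ρ_sc separately.
Using ∫ x^{2j} ρ_sc = C_j = (1/(j+1)) C(2j, j) (Catalan numbers) and ∫ x^{2j+1} ρ_sc = 0 (odd monomials vanish by symmetry):
  i = 0 (even): a_0 · C_{0} = -1 · 1 = -1
  i = 1 (odd): ∫ x^1 ρ_sc = 0 (vanishes)
  i = 2 (even): a_2 · C_{1} = 2 · 1 = 2
  i = 3 (odd): ∫ x^3 ρ_sc = 0 (vanishes)
  i = 4 (even): a_4 · C_{2} = 1 · 2 = 2
  i = 5 (odd): ∫ x^5 ρ_sc = 0 (vanishes)

Summing the contributions: ∫_{−2}^{2} p(x) ρ_sc(x) dx = (-1) + 2 + 2 = 3.


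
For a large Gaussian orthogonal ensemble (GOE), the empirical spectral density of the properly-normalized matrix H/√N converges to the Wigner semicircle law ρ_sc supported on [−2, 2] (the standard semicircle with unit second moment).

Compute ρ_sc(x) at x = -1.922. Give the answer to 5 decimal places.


ρ_sc(x) = (1/(2π)) √(4 − x²). With x = -1.922:
  4 − x² = 4 − (-1.922)² = 4 − 3.694084 = 0.305916.
  √(4 − x²) = 0.553097.
  1/(2π) = 0.159155.
  ρ_sc(-1.922) = 0.159155 · 0.553097 = 0.088028.

Rounded to 5 decimal places: ρ_sc(-1.922) ≈ 0.08803.


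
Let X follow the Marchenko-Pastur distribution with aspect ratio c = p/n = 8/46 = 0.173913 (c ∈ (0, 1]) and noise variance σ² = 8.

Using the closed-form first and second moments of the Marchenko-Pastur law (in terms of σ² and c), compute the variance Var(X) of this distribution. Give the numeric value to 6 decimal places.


Recall the MP moments m_1 = E[X] = σ² and m_2 = E[X²] = σ⁴ (1 + c).
m_1 = E[X] = σ² = 8, so m_1² = 64.
m_2 = E[X²] = σ⁴ (1 + c) = 64 · (1 + 0.173913) = 64 · 1.173913 = 75.130435.
(Note m_2 − m_1² simplifies to c · σ⁴ = 0.173913 · 64.)

Var(X) = m_2 − m_1² = 75.130435 − 64 = 11.130435.


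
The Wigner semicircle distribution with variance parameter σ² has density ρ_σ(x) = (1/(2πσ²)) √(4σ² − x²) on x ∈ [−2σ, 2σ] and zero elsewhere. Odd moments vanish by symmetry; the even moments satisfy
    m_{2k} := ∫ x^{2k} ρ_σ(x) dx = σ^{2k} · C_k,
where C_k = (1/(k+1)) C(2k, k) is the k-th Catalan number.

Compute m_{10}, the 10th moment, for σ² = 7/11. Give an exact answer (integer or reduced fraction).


By the scaled semicircle moment identity, m_{2k} = σ^{2k} · C_k with k = 5.
C_5 = (1/(k+1)) · C(2k, k) = (1/6) · C(10, 5) = (1/6) · 252 = 42.
σ^{2k} = (σ²)^k = (7/11)^5 = 16807/161051.

Therefore m_{10} = σ^{10} · C_5 = (16807/161051) · 42 = 705894/161051.


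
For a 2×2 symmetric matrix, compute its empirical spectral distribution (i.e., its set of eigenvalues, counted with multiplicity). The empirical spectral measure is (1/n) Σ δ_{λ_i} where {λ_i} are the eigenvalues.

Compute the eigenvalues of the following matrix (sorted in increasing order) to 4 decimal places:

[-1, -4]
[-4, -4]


Since M is real symmetric, both eigenvalues are real; they are the roots of det(λI − M) = λ² − (tr M) λ + det M.
tr M = -1 + (-4) = -5.
det M = (-1)·(-4) − (-4)² = 4 − 16 = -12.
Characteristic polynomial: λ² + 5λ − 12 = 0.
Discriminant Δ = (tr M)² − 4·det M = 25 − (-48) = 73; √Δ = 8.544004.
λ = (tr M ± √Δ)/2 = (-5 ± 8.544004)/2, giving (tr M − √Δ)/2 = -6.7720 and (tr M + √Δ)/2 = 1.7720.

Eigenvalues sorted in increasing order: [-6.7720, 1.7720].


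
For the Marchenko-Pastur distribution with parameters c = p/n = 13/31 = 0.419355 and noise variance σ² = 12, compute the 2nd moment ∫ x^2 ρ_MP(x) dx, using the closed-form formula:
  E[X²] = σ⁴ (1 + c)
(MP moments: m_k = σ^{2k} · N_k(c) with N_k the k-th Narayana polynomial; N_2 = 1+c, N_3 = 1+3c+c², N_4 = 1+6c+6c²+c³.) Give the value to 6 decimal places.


E[X²] = σ⁴ (1 + c) (second MP moment). With σ² = 12 (so σ⁴ = 144) and c = 13/31 = 0.419355: E[X²] = 144 · (1 + 0.419355) = 144 · 1.419355.

So E[X^2] = 204.387097.


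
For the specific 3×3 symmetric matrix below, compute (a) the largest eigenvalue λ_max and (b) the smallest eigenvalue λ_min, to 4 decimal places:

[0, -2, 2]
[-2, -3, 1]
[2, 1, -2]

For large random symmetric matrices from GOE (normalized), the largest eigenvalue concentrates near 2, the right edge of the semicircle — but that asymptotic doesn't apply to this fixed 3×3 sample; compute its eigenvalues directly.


Since M is real symmetric, all three eigenvalues are real; they are the roots of det(λI − M) = λ³ − (tr M) λ² + s λ − det M, where s is the sum of the principal 2×2 minors.
tr M = 0 + (-3) + (-2) = -5.
s = (0·(-3) − (-2)²) + (0·(-2) − 2²) + ((-3)·(-2) − 1²) = -4 + (-4) + 5 = -3.
det M (expand along row 1) = 0·5 − (-2)·2 + 2·4 = 12.
Characteristic polynomial: λ³ + 5λ² − 3λ − 12 = 0.
Substitute λ = y + (tr M)/3 = y − 1.666667 to remove the quadratic term: y³ + p·y + q = 0 with p = s − (tr M)²/3 = -11.333333 and q = −2(tr M)³/27 + (tr M)·s/3 − det M = 2.259259.
Three real roots ⇒ use the trigonometric (Viète) form: r = 2√(−p/3) = 3.887301, φ = arccos(3q/(p·r)) = arccos(-0.153844) = 1.725254 rad.
y_k = r·cos(φ/3 − 2πk/3) for k = 0, 1, 2 gives y = 3.262014, 0.200053, -3.462067.
λ_k = y_k − 1.666667 gives λ = 1.5953, -1.4666, -5.1287 (check: the sum is -5.0000 = tr M).

Hence λ_max = 1.5953 and λ_min = -5.1287.


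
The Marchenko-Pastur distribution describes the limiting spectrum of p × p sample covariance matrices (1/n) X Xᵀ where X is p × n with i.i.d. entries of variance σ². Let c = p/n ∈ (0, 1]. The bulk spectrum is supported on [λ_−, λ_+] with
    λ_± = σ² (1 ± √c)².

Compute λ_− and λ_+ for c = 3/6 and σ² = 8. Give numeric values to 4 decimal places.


c = 3/6 = 0.500000; √c = 0.707107.
λ_− = σ² (1 − √c)² = 8 · (1 − 0.707107)² = 8 · (0.292893)² = 0.686292.
λ_+ = σ² (1 + √c)² = 8 · (1 + 0.707107)² = 8 · (1.707107)² = 23.313708.

Rounded to 4 decimal places: λ_− ≈ 0.6863, λ_+ ≈ 23.3137.


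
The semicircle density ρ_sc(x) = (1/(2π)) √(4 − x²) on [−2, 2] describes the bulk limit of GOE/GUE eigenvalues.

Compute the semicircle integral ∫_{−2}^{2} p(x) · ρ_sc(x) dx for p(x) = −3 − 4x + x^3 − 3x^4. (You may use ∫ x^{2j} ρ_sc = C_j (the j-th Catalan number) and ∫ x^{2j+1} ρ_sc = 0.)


Write p(x) = Σ a_i x^i, split into monomials and integrate each against ρ_sc separately.
Using ∫ x^{2j} ρ_sc = C_j = (1/(j+1)) C(2j, j) (Catalan numbers) and ∫ x^{2j+1} ρ_sc = 0 (odd monomials vanish by symmetry):
  i = 0 (even): a_0 · C_{0} = -3 · 1 = -3
  i = 1 (odd): ∫ x^1 ρ_sc = 0 (vanishes)
  i = 3 (odd): ∫ x^3 ρ_sc = 0 (vanishes)
  i = 4 (even): a_4 · C_{2} = -3 · 2 = -6

Summing the contributions: ∫_{−2}^{2} p(x) ρ_sc(x) dx = (-3) + (-6) = -9.


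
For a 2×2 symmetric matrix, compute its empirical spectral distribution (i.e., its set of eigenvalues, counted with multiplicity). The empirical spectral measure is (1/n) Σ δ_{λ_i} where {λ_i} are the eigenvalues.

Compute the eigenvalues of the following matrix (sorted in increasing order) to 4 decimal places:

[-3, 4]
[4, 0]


Since M is real symmetric, both eigenvalues are real; they are the roots of det(λI − M) = λ² − (tr M) λ + det M.
tr M = -3 + 0 = -3.
det M = (-3)·0 − 4² = 0 − 16 = -16.
Characteristic polynomial: λ² + 3λ − 16 = 0.
Discriminant Δ = (tr M)² − 4·det M = 9 − (-64) = 73; √Δ = 8.544004.
λ = (tr M ± √Δ)/2 = (-3 ± 8.544004)/2, giving (tr M − √Δ)/2 = -5.7720 and (tr M + √Δ)/2 = 2.7720.

Eigenvalues sorted in increasing order: [-5.7720, 2.7720].


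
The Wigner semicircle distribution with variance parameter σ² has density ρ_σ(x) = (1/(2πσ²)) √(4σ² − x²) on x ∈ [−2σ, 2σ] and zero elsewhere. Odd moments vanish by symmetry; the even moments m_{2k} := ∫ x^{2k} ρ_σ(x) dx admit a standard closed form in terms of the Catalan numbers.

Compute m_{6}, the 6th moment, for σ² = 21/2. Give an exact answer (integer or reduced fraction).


By the scaled semicircle moment identity, m_{2k} = σ^{2k} · C_k with k = 3.
C_3 = (1/(k+1)) · C(2k, k) = (1/4) · C(6, 3) = (1/4) · 20 = 5.
σ^{2k} = (σ²)^k = (21/2)^3 = 9261/8.

Therefore m_{6} = σ^{6} · C_3 = (9261/8) · 5 = 46305/8.


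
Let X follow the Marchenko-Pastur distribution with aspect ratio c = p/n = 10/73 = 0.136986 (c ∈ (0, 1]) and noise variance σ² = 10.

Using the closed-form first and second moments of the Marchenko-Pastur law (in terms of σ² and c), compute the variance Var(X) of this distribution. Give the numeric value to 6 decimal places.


Recall the MP moments m_1 = E[X] = σ² and m_2 = E[X²] = σ⁴ (1 + c).
m_1 = E[X] = σ² = 10, so m_1² = 100.
m_2 = E[X²] = σ⁴ (1 + c) = 100 · (1 + 0.136986) = 100 · 1.136986 = 113.698630.
(Note m_2 − m_1² simplifies to c · σ⁴ = 0.136986 · 100.)

Var(X) = m_2 − m_1² = 113.698630 − 100 = 13.698630.


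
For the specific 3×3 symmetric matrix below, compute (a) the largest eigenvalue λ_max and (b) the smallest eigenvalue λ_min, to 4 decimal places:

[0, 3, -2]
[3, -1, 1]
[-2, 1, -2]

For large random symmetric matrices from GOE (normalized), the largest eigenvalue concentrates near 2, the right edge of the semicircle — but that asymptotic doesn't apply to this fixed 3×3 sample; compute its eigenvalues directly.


Since M is real symmetric, all three eigenvalues are real; they are the roots of det(λI − M) = λ³ − (tr M) λ² + s λ − det M, where s is the sum of the principal 2×2 minors.
tr M = 0 + (-1) + (-2) = -3.
s = (0·(-1) − 3²) + (0·(-2) − (-2)²) + ((-1)·(-2) − 1²) = -9 + (-4) + 1 = -12.
det M (expand along row 1) = 0·1 − 3·(-4) + (-2)·1 = 10.
Characteristic polynomial: λ³ + 3λ² − 12λ − 10 = 0.
Substitute λ = y + (tr M)/3 = y − 1.000000 to remove the quadratic term: y³ + p·y + q = 0 with p = s − (tr M)²/3 = -15.000000 and q = −2(tr M)³/27 + (tr M)·s/3 − det M = 4.000000.
Three real roots ⇒ use the trigonometric (Viète) form: r = 2√(−p/3) = 4.472136, φ = arccos(3q/(p·r)) = arccos(-0.178885) = 1.750650 rad.
y_k = r·cos(φ/3 − 2πk/3) for k = 0, 1, 2 gives y = 3.732051, 0.267949, -4.000000.
λ_k = y_k − 1.000000 gives λ = 2.7321, -0.7321, -5.0000 (check: the sum is -3.0000 = tr M).

Hence λ_max = 2.7321 and λ_min = -5.0000.


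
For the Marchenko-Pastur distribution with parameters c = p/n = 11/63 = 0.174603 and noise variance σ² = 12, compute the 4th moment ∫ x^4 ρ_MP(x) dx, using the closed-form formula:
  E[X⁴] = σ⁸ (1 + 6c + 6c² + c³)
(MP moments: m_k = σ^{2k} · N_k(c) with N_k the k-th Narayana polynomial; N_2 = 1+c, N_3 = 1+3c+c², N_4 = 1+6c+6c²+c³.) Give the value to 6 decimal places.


E[X⁴] = σ⁸ (1 + 6c + 6c² + c³) (fourth MP moment). With σ² = 12 (so σ⁸ = 20736) and c = 11/63 = 0.174603: E[X⁴] = 20736 · (1 + 6·0.174603 + 6·(0.174603)² + (0.174603)³) = 20736 · 2.235860.

So E[X^4] = 46362.785876.


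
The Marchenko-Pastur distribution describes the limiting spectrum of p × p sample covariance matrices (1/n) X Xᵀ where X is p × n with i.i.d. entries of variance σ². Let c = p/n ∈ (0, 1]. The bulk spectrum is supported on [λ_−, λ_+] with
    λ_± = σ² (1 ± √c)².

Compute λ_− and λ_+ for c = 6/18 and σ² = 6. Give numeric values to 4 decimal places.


c = 6/18 = 0.333333; √c = 0.577350.
λ_− = σ² (1 − √c)² = 6 · (1 − 0.577350)² = 6 · (0.422650)² = 1.071797.
λ_+ = σ² (1 + √c)² = 6 · (1 + 0.577350)² = 6 · (1.577350)² = 14.928203.

Rounded to 4 decimal places: λ_− ≈ 1.0718, λ_+ ≈ 14.9282.


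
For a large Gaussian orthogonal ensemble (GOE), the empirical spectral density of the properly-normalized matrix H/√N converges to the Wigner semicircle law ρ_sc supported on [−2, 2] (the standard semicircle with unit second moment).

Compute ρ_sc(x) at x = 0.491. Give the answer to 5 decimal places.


ρ_sc(x) = (1/(2π)) √(4 − x²). With x = 0.491:
  4 − x² = 4 − (0.491)² = 4 − 0.241081 = 3.758919.
  √(4 − x²) = 1.938793.
  1/(2π) = 0.159155.
  ρ_sc(0.491) = 0.159155 · 1.938793 = 0.308569.

Rounded to 5 decimal places: ρ_sc(0.491) ≈ 0.30857.


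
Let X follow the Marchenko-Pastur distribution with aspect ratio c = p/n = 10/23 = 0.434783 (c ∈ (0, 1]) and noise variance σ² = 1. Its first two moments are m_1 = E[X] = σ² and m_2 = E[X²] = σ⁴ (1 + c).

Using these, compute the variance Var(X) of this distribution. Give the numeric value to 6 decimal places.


m_1 = E[X] = σ² = 1, so m_1² = 1.
m_2 = E[X²] = σ⁴ (1 + c) = 1 · (1 + 0.434783) = 1 · 1.434783 = 1.434783.
(Note m_2 − m_1² simplifies to c · σ⁴ = 0.434783 · 1.)

Var(X) = m_2 − m_1² = 1.434783 − 1 = 0.434783.


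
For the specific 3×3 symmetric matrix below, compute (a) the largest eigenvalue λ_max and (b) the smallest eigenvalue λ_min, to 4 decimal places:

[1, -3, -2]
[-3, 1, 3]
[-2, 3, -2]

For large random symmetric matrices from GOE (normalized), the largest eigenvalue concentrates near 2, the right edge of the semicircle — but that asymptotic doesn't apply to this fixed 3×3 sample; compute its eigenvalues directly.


Since M is real symmetric, all three eigenvalues are real; they are the roots of det(λI − M) = λ³ − (tr M) λ² + s λ − det M, where s is the sum of the principal 2×2 minors.
tr M = 1 + 1 + (-2) = 0.
s = (1·1 − (-3)²) + (1·(-2) − (-2)²) + (1·(-2) − 3²) = -8 + (-6) + (-11) = -25.
det M (expand along row 1) = 1·(-11) − (-3)·12 + (-2)·(-7) = 39.
Characteristic polynomial: λ³ − 25λ − 39 = 0.
Substitute λ = y + (tr M)/3 = y + 0.000000 to remove the quadratic term: y³ + p·y + q = 0 with p = s − (tr M)²/3 = -25.000000 and q = −2(tr M)³/27 + (tr M)·s/3 − det M = -39.000000.
Three real roots ⇒ use the trigonometric (Viète) form: r = 2√(−p/3) = 5.773503, φ = arccos(3q/(p·r)) = arccos(0.810600) = 0.625621 rad.
y_k = r·cos(φ/3 − 2πk/3) for k = 0, 1, 2 gives y = 5.648415, -1.789048, -3.859367.
λ_k = y_k + 0.000000 gives λ = 5.6484, -1.7890, -3.8594 (check: the sum is 0.0000 = tr M).

Hence λ_max = 5.6484 and λ_min = -3.8594.


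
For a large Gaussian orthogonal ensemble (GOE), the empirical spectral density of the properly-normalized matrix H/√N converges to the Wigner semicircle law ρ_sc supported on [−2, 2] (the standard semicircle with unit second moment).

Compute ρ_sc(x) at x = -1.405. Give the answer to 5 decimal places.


ρ_sc(x) = (1/(2π)) √(4 − x²). With x = -1.405:
  4 − x² = 4 − (-1.405)² = 4 − 1.974025 = 2.025975.
  √(4 − x²) = 1.423367.
  1/(2π) = 0.159155.
  ρ_sc(-1.405) = 0.159155 · 1.423367 = 0.226536.

Rounded to 5 decimal places: ρ_sc(-1.405) ≈ 0.22654.


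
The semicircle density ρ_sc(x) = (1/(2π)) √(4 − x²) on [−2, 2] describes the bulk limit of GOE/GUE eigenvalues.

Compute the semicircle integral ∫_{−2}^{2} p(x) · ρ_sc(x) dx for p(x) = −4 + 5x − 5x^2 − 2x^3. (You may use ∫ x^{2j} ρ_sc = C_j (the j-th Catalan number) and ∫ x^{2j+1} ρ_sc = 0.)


Write p(x) = Σ a_i x^i, split into monomials and integrate each against ρ_sc separately.
Using ∫ x^{2j} ρ_sc = C_j = (1/(j+1)) C(2j, j) (Catalan numbers) and ∫ x^{2j+1} ρ_sc = 0 (odd monomials vanish by symmetry):
  i = 0 (even): a_0 · C_{0} = -4 · 1 = -4
  i = 1 (odd): ∫ x^1 ρ_sc = 0 (vanishes)
  i = 2 (even): a_2 · C_{1} = -5 · 1 = -5
  i = 3 (odd): ∫ x^3 ρ_sc = 0 (vanishes)

Summing the contributions: ∫_{−2}^{2} p(x) ρ_sc(x) dx = (-4) + (-5) = -9.


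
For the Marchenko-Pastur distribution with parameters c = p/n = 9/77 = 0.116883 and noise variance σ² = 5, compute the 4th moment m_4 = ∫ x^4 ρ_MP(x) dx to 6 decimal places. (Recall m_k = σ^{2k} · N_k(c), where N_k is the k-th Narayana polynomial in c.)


E[X⁴] = σ⁸ (1 + 6c + 6c² + c³) (fourth MP moment). With σ² = 5 (so σ⁸ = 625) and c = 9/77 = 0.116883: E[X⁴] = 625 · (1 + 6·0.116883 + 6·(0.116883)² + (0.116883)³) = 625 · 1.784865.

So E[X^4] = 1115.540936.


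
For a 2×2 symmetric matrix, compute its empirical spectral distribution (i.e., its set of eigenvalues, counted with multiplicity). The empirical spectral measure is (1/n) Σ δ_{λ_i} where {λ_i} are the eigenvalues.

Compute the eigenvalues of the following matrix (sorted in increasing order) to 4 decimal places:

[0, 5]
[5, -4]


Since M is real symmetric, both eigenvalues are real; they are the roots of det(λI − M) = λ² − (tr M) λ + det M.
tr M = 0 + (-4) = -4.
det M = 0·(-4) − 5² = 0 − 25 = -25.
Characteristic polynomial: λ² + 4λ − 25 = 0.
Discriminant Δ = (tr M)² − 4·det M = 16 − (-100) = 116; √Δ = 10.770330.
λ = (tr M ± √Δ)/2 = (-4 ± 10.770330)/2, giving (tr M − √Δ)/2 = -7.3852 and (tr M + √Δ)/2 = 3.3852.

Eigenvalues sorted in increasing order: [-7.3852, 3.3852].


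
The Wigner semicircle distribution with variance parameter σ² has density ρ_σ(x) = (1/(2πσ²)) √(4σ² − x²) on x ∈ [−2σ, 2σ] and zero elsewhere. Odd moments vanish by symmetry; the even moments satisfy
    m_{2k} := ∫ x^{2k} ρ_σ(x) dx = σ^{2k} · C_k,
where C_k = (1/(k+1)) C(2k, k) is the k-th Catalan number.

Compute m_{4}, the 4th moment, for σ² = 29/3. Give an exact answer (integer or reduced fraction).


By the scaled semicircle moment identity, m_{2k} = σ^{2k} · C_k with k = 2.
C_2 = (1/(k+1)) · C(2k, k) = (1/3) · C(4, 2) = (1/3) · 6 = 2.
σ^{2k} = (σ²)^k = (29/3)^2 = 841/9.

Therefore m_{4} = σ^{4} · C_2 = (841/9) · 2 = 1682/9.


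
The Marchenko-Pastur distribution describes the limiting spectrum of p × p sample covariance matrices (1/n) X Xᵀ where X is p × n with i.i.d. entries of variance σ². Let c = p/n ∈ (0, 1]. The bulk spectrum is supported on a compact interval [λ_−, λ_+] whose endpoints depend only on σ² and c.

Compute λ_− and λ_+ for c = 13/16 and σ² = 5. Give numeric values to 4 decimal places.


c = 13/16 = 0.812500; √c = 0.901388.
λ_− = σ² (1 − √c)² = 5 · (1 − 0.901388)² = 5 · (0.098612)² = 0.048622.
λ_+ = σ² (1 + √c)² = 5 · (1 + 0.901388)² = 5 · (1.901388)² = 18.076378.

Rounded to 4 decimal places: λ_− ≈ 0.0486, λ_+ ≈ 18.0764.


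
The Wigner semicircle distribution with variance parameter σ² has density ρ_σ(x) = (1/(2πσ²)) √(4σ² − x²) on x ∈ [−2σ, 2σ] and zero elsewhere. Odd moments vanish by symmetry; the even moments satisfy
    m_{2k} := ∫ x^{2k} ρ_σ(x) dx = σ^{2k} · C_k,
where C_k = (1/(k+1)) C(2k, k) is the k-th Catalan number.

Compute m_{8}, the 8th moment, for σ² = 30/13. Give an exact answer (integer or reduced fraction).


By the scaled semicircle moment identity, m_{2k} = σ^{2k} · C_k with k = 4.
C_4 = (1/(k+1)) · C(2k, k) = (1/5) · C(8, 4) = (1/5) · 70 = 14.
σ^{2k} = (σ²)^k = (30/13)^4 = 810000/28561.

Therefore m_{8} = σ^{8} · C_4 = (810000/28561) · 14 = 11340000/28561.


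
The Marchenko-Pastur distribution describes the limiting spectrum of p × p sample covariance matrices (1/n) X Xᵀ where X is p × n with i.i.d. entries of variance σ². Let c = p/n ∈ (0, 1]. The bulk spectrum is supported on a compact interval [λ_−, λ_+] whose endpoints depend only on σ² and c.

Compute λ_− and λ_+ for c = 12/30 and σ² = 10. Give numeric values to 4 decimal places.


c = 12/30 = 0.400000; √c = 0.632456.
λ_− = σ² (1 − √c)² = 10 · (1 − 0.632456)² = 10 · (0.367544)² = 1.350889.
λ_+ = σ² (1 + √c)² = 10 · (1 + 0.632456)² = 10 · (1.632456)² = 26.649111.

Rounded to 4 decimal places: λ_− ≈ 1.3509, λ_+ ≈ 26.6491.


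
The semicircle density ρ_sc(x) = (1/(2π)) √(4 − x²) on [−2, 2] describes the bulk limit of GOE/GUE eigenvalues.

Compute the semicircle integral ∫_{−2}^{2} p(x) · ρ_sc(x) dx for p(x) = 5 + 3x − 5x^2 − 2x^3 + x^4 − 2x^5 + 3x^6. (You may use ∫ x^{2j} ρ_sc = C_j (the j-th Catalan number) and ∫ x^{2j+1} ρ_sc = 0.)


Write p(x) = Σ a_i x^i, split into monomials and integrate each against ρ_sc separately.
Using ∫ x^{2j} ρ_sc = C_j = (1/(j+1)) C(2j, j) (Catalan numbers) and ∫ x^{2j+1} ρ_sc = 0 (odd monomials vanish by symmetry):
  i = 0 (even): a_0 · C_{0} = 5 · 1 = 5
  i = 1 (odd): ∫ x^1 ρ_sc = 0 (vanishes)
  i = 2 (even): a_2 · C_{1} = -5 · 1 = -5
  i = 3 (odd): ∫ x^3 ρ_sc = 0 (vanishes)
  i = 4 (even): a_4 · C_{2} = 1 · 2 = 2
  i = 5 (odd): ∫ x^5 ρ_sc = 0 (vanishes)
  i = 6 (even): a_6 · C_{3} = 3 · 5 = 15

Summing the contributions: ∫_{−2}^{2} p(x) ρ_sc(x) dx = 5 + (-5) + 2 + 15 = 17.


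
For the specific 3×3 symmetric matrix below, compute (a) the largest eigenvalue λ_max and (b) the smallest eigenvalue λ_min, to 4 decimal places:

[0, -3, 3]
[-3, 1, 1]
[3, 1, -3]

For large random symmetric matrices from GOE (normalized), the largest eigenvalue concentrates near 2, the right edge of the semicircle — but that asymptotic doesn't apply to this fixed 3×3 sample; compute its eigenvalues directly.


Since M is real symmetric, all three eigenvalues are real; they are the roots of det(λI − M) = λ³ − (tr M) λ² + s λ − det M, where s is the sum of the principal 2×2 minors.
tr M = 0 + 1 + (-3) = -2.
s = (0·1 − (-3)²) + (0·(-3) − 3²) + (1·(-3) − 1²) = -9 + (-9) + (-4) = -22.
det M (expand along row 1) = 0·(-4) − (-3)·6 + 3·(-6) = 0.
Characteristic polynomial: λ³ + 2λ² − 22λ = 0.
Substitute λ = y + (tr M)/3 = y − 0.666667 to remove the quadratic term: y³ + p·y + q = 0 with p = s − (tr M)²/3 = -23.333333 and q = −2(tr M)³/27 + (tr M)·s/3 − det M = 15.259259.
Three real roots ⇒ use the trigonometric (Viète) form: r = 2√(−p/3) = 5.577734, φ = arccos(3q/(p·r)) = arccos(-0.351739) = 1.930224 rad.
y_k = r·cos(φ/3 − 2πk/3) for k = 0, 1, 2 gives y = 4.462498, 0.666667, -5.129165.
λ_k = y_k − 0.666667 gives λ = 3.7958, 0.0000, -5.7958 (check: the sum is -2.0000 = tr M).

Hence λ_max = 3.7958 and λ_min = -5.7958.


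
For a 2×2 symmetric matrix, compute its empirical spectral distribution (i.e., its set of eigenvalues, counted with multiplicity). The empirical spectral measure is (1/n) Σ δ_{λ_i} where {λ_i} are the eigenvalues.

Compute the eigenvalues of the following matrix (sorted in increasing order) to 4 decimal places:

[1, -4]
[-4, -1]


Since M is real symmetric, both eigenvalues are real; they are the roots of det(λI − M) = λ² − (tr M) λ + det M.
tr M = 1 + (-1) = 0.
det M = 1·(-1) − (-4)² = -1 − 16 = -17.
Characteristic polynomial: λ² − 17 = 0.
Discriminant Δ = (tr M)² − 4·det M = 0 − (-68) = 68; √Δ = 8.246211.
λ = (tr M ± √Δ)/2 = (0 ± 8.246211)/2, giving (tr M − √Δ)/2 = -4.1231 and (tr M + √Δ)/2 = 4.1231.

Eigenvalues sorted in increasing order: [-4.1231, 4.1231].


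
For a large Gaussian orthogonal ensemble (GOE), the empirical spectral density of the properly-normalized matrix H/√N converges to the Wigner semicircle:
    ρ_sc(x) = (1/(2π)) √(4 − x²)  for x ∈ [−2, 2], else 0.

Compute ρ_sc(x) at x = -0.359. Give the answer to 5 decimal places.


ρ_sc(x) = (1/(2π)) √(4 − x²). With x = -0.359:
  4 − x² = 4 − (-0.359)² = 4 − 0.128881 = 3.871119.
  √(4 − x²) = 1.967516.
  1/(2π) = 0.159155.
  ρ_sc(-0.359) = 0.159155 · 1.967516 = 0.313140.

Rounded to 5 decimal places: ρ_sc(-0.359) ≈ 0.31314.


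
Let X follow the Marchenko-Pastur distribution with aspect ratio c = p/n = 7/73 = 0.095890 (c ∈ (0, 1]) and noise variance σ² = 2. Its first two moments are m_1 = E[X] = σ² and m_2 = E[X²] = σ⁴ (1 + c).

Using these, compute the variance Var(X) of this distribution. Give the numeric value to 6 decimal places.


m_1 = E[X] = σ² = 2, so m_1² = 4.
m_2 = E[X²] = σ⁴ (1 + c) = 4 · (1 + 0.095890) = 4 · 1.095890 = 4.383562.
(Note m_2 − m_1² simplifies to c · σ⁴ = 0.095890 · 4.)

Var(X) = m_2 − m_1² = 4.383562 − 4 = 0.383562.


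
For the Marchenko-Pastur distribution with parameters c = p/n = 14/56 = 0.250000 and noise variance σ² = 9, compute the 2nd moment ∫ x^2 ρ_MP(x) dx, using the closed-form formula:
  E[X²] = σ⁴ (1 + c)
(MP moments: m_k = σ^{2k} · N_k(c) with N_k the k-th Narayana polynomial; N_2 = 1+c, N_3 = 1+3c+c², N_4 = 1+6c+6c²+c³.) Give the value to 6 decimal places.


E[X²] = σ⁴ (1 + c) (second MP moment). With σ² = 9 (so σ⁴ = 81) and c = 14/56 = 0.250000: E[X²] = 81 · (1 + 0.250000) = 81 · 1.250000.

So E[X^2] = 101.250000.


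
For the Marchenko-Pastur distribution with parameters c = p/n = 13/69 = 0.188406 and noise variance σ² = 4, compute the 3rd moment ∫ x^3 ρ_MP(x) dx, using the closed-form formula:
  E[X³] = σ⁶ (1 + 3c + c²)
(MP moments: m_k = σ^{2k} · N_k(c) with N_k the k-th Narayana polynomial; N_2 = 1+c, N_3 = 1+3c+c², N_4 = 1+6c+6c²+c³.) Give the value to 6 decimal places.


E[X³] = σ⁶ (1 + 3c + c²) (third MP moment). With σ² = 4 (so σ⁶ = 64) and c = 13/69 = 0.188406: E[X³] = 64 · (1 + 3·0.188406 + (0.188406)²) = 64 · 1.600714.

So E[X^3] = 102.445705.


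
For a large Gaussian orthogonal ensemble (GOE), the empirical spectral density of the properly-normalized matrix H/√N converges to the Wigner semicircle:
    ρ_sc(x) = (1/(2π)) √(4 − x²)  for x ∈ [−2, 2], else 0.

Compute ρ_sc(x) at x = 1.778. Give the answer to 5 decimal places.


ρ_sc(x) = (1/(2π)) √(4 − x²). With x = 1.778:
  4 − x² = 4 − (1.778)² = 4 − 3.161284 = 0.838716.
  √(4 − x²) = 0.915814.
  1/(2π) = 0.159155.
  ρ_sc(1.778) = 0.159155 · 0.915814 = 0.145756.

Rounded to 5 decimal places: ρ_sc(1.778) ≈ 0.14576.


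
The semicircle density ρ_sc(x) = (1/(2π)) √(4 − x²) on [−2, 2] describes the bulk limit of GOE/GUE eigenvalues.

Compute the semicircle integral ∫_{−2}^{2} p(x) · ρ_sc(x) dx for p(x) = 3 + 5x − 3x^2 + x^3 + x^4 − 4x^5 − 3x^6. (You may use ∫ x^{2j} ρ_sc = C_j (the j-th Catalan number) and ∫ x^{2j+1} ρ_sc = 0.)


Write p(x) = Σ a_i x^i, split into monomials and integrate each against ρ_sc separately.
Using ∫ x^{2j} ρ_sc = C_j = (1/(j+1)) C(2j, j) (Catalan numbers) and ∫ x^{2j+1} ρ_sc = 0 (odd monomials vanish by symmetry):
  i = 0 (even): a_0 · C_{0} = 3 · 1 = 3
  i = 1 (odd): ∫ x^1 ρ_sc = 0 (vanishes)
  i = 2 (even): a_2 · C_{1} = -3 · 1 = -3
  i = 3 (odd): ∫ x^3 ρ_sc = 0 (vanishes)
  i = 4 (even): a_4 · C_{2} = 1 · 2 = 2
  i = 5 (odd): ∫ x^5 ρ_sc = 0 (vanishes)
  i = 6 (even): a_6 · C_{3} = -3 · 5 = -15

Summing the contributions: ∫_{−2}^{2} p(x) ρ_sc(x) dx = 3 + (-3) + 2 + (-15) = -13.


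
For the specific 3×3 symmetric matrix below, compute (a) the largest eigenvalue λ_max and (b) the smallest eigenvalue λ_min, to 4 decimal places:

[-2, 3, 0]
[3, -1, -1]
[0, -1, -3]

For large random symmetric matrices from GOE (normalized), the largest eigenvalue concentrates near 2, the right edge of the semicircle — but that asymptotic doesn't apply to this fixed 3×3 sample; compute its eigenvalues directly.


Since M is real symmetric, all three eigenvalues are real; they are the roots of det(λI − M) = λ³ − (tr M) λ² + s λ − det M, where s is the sum of the principal 2×2 minors.
tr M = -2 + (-1) + (-3) = -6.
s = ((-2)·(-1) − 3²) + ((-2)·(-3) − 0²) + ((-1)·(-3) − (-1)²) = -7 + 6 + 2 = 1.
det M (expand along row 1) = (-2)·2 − 3·(-9) + 0·(-3) = 23.
Characteristic polynomial: λ³ + 6λ² + λ − 23 = 0.
Substitute λ = y + (tr M)/3 = y − 2.000000 to remove the quadratic term: y³ + p·y + q = 0 with p = s − (tr M)²/3 = -11.000000 and q = −2(tr M)³/27 + (tr M)·s/3 − det M = -9.000000.
Three real roots ⇒ use the trigonometric (Viète) form: r = 2√(−p/3) = 3.829708, φ = arccos(3q/(p·r)) = arccos(0.640922) = 0.875097 rad.
y_k = r·cos(φ/3 − 2πk/3) for k = 0, 1, 2 gives y = 3.667929, -0.880170, -2.787759.
λ_k = y_k − 2.000000 gives λ = 1.6679, -2.8802, -4.7878 (check: the sum is -6.0000 = tr M).

Hence λ_max = 1.6679 and λ_min = -4.7878.


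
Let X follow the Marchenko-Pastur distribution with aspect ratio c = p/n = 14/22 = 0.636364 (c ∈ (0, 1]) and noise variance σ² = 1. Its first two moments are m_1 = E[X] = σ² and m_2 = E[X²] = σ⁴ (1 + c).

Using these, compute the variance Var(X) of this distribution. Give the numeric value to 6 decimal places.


m_1 = E[X] = σ² = 1, so m_1² = 1.
m_2 = E[X²] = σ⁴ (1 + c) = 1 · (1 + 0.636364) = 1 · 1.636364 = 1.636364.
(Note m_2 − m_1² simplifies to c · σ⁴ = 0.636364 · 1.)

Var(X) = m_2 − m_1² = 1.636364 − 1 = 0.636364.


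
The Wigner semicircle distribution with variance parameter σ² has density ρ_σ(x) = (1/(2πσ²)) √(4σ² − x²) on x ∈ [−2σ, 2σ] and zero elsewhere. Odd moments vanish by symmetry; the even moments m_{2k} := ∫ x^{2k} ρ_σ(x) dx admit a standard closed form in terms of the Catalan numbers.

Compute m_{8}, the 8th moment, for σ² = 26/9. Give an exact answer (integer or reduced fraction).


By the scaled semicircle moment identity, m_{2k} = σ^{2k} · C_k with k = 4.
C_4 = (1/(k+1)) · C(2k, k) = (1/5) · C(8, 4) = (1/5) · 70 = 14.
σ^{2k} = (σ²)^k = (26/9)^4 = 456976/6561.

Therefore m_{8} = σ^{8} · C_4 = (456976/6561) · 14 = 6397664/6561.


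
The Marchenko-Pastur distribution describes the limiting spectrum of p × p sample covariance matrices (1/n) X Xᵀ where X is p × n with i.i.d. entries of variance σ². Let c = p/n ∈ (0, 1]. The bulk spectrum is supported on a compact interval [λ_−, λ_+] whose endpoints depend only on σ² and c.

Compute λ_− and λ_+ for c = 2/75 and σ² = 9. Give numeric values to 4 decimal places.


c = 2/75 = 0.026667; √c = 0.163299.
λ_− = σ² (1 − √c)² = 9 · (1 − 0.163299)² = 9 · (0.836701)² = 6.300612.
λ_+ = σ² (1 + √c)² = 9 · (1 + 0.163299)² = 9 · (1.163299)² = 12.179388.

Rounded to 4 decimal places: λ_− ≈ 6.3006, λ_+ ≈ 12.1794.


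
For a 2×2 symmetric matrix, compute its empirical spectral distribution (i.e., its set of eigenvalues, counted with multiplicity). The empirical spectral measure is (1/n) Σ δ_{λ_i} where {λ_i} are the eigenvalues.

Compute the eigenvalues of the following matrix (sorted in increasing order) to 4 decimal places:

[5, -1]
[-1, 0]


Since M is real symmetric, both eigenvalues are real; they are the roots of det(λI − M) = λ² − (tr M) λ + det M.
tr M = 5 + 0 = 5.
det M = 5·0 − (-1)² = 0 − 1 = -1.
Characteristic polynomial: λ² − 5λ − 1 = 0.
Discriminant Δ = (tr M)² − 4·det M = 25 − (-4) = 29; √Δ = 5.385165.
λ = (tr M ± √Δ)/2 = (5 ± 5.385165)/2, giving (tr M − √Δ)/2 = -0.1926 and (tr M + √Δ)/2 = 5.1926.

Eigenvalues sorted in increasing order: [-0.1926, 5.1926].


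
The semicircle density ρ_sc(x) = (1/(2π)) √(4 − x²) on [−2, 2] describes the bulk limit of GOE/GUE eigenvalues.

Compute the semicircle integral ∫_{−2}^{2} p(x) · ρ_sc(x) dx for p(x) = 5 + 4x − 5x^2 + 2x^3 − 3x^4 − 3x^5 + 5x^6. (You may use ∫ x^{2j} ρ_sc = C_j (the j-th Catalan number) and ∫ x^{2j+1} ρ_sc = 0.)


Write p(x) = Σ a_i x^i, split into monomials and integrate each against ρ_sc separately.
Using ∫ x^{2j} ρ_sc = C_j = (1/(j+1)) C(2j, j) (Catalan numbers) and ∫ x^{2j+1} ρ_sc = 0 (odd monomials vanish by symmetry):
  i = 0 (even): a_0 · C_{0} = 5 · 1 = 5
  i = 1 (odd): ∫ x^1 ρ_sc = 0 (vanishes)
  i = 2 (even): a_2 · C_{1} = -5 · 1 = -5
  i = 3 (odd): ∫ x^3 ρ_sc = 0 (vanishes)
  i = 4 (even): a_4 · C_{2} = -3 · 2 = -6
  i = 5 (odd): ∫ x^5 ρ_sc = 0 (vanishes)
  i = 6 (even): a_6 · C_{3} = 5 · 5 = 25

Summing the contributions: ∫_{−2}^{2} p(x) ρ_sc(x) dx = 5 + (-5) + (-6) + 25 = 19.


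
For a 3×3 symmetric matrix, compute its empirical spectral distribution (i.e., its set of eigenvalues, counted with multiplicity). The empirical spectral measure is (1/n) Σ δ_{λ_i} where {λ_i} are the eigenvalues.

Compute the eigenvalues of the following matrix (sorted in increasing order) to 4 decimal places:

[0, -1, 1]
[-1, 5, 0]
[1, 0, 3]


Since M is real symmetric, all three eigenvalues are real; they are the roots of det(λI − M) = λ³ − (tr M) λ² + s λ − det M, where s is the sum of the principal 2×2 minors.
tr M = 0 + 5 + 3 = 8.
s = (0·5 − (-1)²) + (0·3 − 1²) + (5·3 − 0²) = -1 + (-1) + 15 = 13.
det M (expand along row 1) = 0·15 − (-1)·(-3) + 1·(-5) = -8.
Characteristic polynomial: λ³ − 8λ² + 13λ + 8 = 0.
Substitute λ = y + (tr M)/3 = y + 2.666667 to remove the quadratic term: y³ + p·y + q = 0 with p = s − (tr M)²/3 = -8.333333 and q = −2(tr M)³/27 + (tr M)·s/3 − det M = 4.740741.
Three real roots ⇒ use the trigonometric (Viète) form: r = 2√(−p/3) = 3.333333, φ = arccos(3q/(p·r)) = arccos(-0.512000) = 2.108308 rad.
y_k = r·cos(φ/3 − 2πk/3) for k = 0, 1, 2 gives y = 2.543517, 0.594045, -3.137562.
λ_k = y_k + 2.666667 gives λ = 5.2102, 3.2607, -0.4709 (check: the sum is 8.0000 = tr M).

Eigenvalues sorted in increasing order: [-0.4709, 3.2607, 5.2102].


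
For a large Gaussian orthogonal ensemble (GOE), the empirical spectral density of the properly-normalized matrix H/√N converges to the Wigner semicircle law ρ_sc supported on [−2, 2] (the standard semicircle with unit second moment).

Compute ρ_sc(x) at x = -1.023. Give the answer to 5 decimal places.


ρ_sc(x) = (1/(2π)) √(4 − x²). With x = -1.023:
  4 − x² = 4 − (-1.023)² = 4 − 1.046529 = 2.953471.
  √(4 − x²) = 1.718567.
  1/(2π) = 0.159155.
  ρ_sc(-1.023) = 0.159155 · 1.718567 = 0.273518.

Rounded to 5 decimal places: ρ_sc(-1.023) ≈ 0.27352.


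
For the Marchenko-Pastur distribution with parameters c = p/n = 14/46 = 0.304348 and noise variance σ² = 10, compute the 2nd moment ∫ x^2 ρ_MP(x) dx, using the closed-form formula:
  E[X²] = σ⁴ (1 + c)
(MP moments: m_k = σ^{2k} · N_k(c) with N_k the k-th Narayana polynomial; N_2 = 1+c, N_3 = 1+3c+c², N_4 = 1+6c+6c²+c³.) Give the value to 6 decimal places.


E[X²] = σ⁴ (1 + c) (second MP moment). With σ² = 10 (so σ⁴ = 100) and c = 14/46 = 0.304348: E[X²] = 100 · (1 + 0.304348) = 100 · 1.304348.

So E[X^2] = 130.434783.


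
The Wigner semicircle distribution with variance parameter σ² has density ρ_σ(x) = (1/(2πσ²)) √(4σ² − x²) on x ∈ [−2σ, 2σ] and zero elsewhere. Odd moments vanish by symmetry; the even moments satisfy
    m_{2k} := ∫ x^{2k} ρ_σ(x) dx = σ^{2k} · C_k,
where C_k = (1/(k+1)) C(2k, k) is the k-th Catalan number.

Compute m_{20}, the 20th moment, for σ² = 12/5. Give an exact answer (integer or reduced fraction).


By the scaled semicircle moment identity, m_{2k} = σ^{2k} · C_k with k = 10.
C_10 = (1/(k+1)) · C(2k, k) = (1/11) · C(20, 10) = (1/11) · 184756 = 16796.
σ^{2k} = (σ²)^k = (12/5)^10 = 61917364224/9765625.

Therefore m_{20} = σ^{20} · C_10 = (61917364224/9765625) · 16796 = 1039964049506304/9765625.


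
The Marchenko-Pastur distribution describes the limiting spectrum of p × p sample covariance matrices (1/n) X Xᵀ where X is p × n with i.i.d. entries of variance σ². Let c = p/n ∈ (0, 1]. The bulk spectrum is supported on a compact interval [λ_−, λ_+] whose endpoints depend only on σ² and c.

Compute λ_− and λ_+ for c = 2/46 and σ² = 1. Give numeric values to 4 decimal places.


c = 2/46 = 0.043478; √c = 0.208514.
λ_− = σ² (1 − √c)² = 1 · (1 − 0.208514)² = 1 · (0.791486)² = 0.626449.
λ_+ = σ² (1 + √c)² = 1 · (1 + 0.208514)² = 1 · (1.208514)² = 1.460507.

Rounded to 4 decimal places: λ_− ≈ 0.6264, λ_+ ≈ 1.4605.


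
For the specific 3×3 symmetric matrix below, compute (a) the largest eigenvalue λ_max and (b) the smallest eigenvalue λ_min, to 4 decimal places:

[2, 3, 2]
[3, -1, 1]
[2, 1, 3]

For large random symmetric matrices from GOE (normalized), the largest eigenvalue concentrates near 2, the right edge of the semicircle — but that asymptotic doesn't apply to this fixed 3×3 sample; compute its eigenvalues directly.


Since M is real symmetric, all three eigenvalues are real; they are the roots of det(λI − M) = λ³ − (tr M) λ² + s λ − det M, where s is the sum of the principal 2×2 minors.
tr M = 2 + (-1) + 3 = 4.
s = (2·(-1) − 3²) + (2·3 − 2²) + ((-1)·3 − 1²) = -11 + 2 + (-4) = -13.
det M (expand along row 1) = 2·(-4) − 3·7 + 2·5 = -19.
Characteristic polynomial: λ³ − 4λ² − 13λ + 19 = 0.
Substitute λ = y + (tr M)/3 = y + 1.333333 to remove the quadratic term: y³ + p·y + q = 0 with p = s − (tr M)²/3 = -18.333333 and q = −2(tr M)³/27 + (tr M)·s/3 − det M = -3.074074.
Three real roots ⇒ use the trigonometric (Viète) form: r = 2√(−p/3) = 4.944132, φ = arccos(3q/(p·r)) = arccos(0.101743) = 1.468877 rad.
y_k = r·cos(φ/3 − 2πk/3) for k = 0, 1, 2 gives y = 4.363241, -0.167935, -4.195306.
λ_k = y_k + 1.333333 gives λ = 5.6966, 1.1654, -2.8620 (check: the sum is 4.0000 = tr M).

Hence λ_max = 5.6966 and λ_min = -2.8620.


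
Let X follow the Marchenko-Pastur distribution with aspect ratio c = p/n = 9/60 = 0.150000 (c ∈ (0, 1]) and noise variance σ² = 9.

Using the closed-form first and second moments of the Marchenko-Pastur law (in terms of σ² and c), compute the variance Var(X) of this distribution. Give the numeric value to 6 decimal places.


Recall the MP moments m_1 = E[X] = σ² and m_2 = E[X²] = σ⁴ (1 + c).
m_1 = E[X] = σ² = 9, so m_1² = 81.
m_2 = E[X²] = σ⁴ (1 + c) = 81 · (1 + 0.150000) = 81 · 1.150000 = 93.150000.
(Note m_2 − m_1² simplifies to c · σ⁴ = 0.150000 · 81.)

Var(X) = m_2 − m_1² = 93.150000 − 81 = 12.150000.


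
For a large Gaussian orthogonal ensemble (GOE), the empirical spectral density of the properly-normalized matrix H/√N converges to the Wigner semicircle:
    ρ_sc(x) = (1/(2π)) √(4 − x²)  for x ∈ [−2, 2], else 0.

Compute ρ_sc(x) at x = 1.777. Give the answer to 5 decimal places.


ρ_sc(x) = (1/(2π)) √(4 − x²). With x = 1.777:
  4 − x² = 4 − (1.777)² = 4 − 3.157729 = 0.842271.
  √(4 − x²) = 0.917753.
  1/(2π) = 0.159155.
  ρ_sc(1.777) = 0.159155 · 0.917753 = 0.146065.

Rounded to 5 decimal places: ρ_sc(1.777) ≈ 0.14606.


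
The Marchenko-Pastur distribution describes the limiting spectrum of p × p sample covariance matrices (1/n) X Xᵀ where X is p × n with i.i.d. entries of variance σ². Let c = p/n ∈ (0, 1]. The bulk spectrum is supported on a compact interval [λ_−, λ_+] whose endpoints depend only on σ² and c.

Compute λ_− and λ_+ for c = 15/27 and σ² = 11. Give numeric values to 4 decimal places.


c = 15/27 = 0.555556; √c = 0.745356.
λ_− = σ² (1 − √c)² = 11 · (1 − 0.745356)² = 11 · (0.254644)² = 0.713279.
λ_+ = σ² (1 + √c)² = 11 · (1 + 0.745356)² = 11 · (1.745356)² = 33.508943.

Rounded to 4 decimal places: λ_− ≈ 0.7133, λ_+ ≈ 33.5089.


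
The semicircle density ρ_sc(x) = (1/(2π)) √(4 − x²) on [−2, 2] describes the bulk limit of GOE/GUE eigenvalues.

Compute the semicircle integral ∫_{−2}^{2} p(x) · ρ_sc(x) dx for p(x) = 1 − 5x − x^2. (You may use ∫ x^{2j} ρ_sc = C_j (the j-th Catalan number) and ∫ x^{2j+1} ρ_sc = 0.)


Write p(x) = Σ a_i x^i, split into monomials and integrate each against ρ_sc separately.
Using ∫ x^{2j} ρ_sc = C_j = (1/(j+1)) C(2j, j) (Catalan numbers) and ∫ x^{2j+1} ρ_sc = 0 (odd monomials vanish by symmetry):
  i = 0 (even): a_0 · C_{0} = 1 · 1 = 1
  i = 1 (odd): ∫ x^1 ρ_sc = 0 (vanishes)
  i = 2 (even): a_2 · C_{1} = -1 · 1 = -1

Summing the contributions: ∫_{−2}^{2} p(x) ρ_sc(x) dx = 1 + (-1) = 0.


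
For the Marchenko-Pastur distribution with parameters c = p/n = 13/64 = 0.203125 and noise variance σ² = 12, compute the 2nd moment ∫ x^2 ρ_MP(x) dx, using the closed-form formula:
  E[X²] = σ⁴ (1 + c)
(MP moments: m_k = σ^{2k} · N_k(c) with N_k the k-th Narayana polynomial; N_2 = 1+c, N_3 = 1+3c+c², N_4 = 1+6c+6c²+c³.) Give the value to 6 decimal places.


E[X²] = σ⁴ (1 + c) (second MP moment). With σ² = 12 (so σ⁴ = 144) and c = 13/64 = 0.203125: E[X²] = 144 · (1 + 0.203125) = 144 · 1.203125.

So E[X^2] = 173.250000.
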